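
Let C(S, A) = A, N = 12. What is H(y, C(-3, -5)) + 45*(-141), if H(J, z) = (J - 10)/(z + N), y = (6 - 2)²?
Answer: -44409/7 ≈ -6344.1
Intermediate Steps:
y = 16 (y = 4² = 16)
H(J, z) = (-10 + J)/(12 + z) (H(J, z) = (J - 10)/(z + 12) = (-10 + J)/(12 + z))
H(y, C(-3, -5)) + 45*(-141) = (-10 + 16)/(12 - 5) + 45*(-141) = 6/7 - 6345 = -44409/7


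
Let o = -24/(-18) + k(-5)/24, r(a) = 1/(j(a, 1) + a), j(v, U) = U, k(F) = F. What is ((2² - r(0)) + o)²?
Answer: 1089/64 ≈ 17.016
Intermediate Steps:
r(a) = 1/(1 + a)
o = 9/8 (o = -24/(-18) - 5/24 = -24*(-1/18) - 5*1/24 = 4/3 - 5/24 = 9/8 ≈ 1.1250)
((2² - r(0)) + o)² = ((2² - 1/(1 + 0)) + 9/8)² = ((4 - 1/1) + 9/8)² = ((4 - 1*1) + 9/8)² = ((4 - 1) + 9/8)² = (3 + 9/8)² = (33/8)² = 1089/64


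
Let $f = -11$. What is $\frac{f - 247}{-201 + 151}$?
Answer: $\frac{129}{25} \approx 5.16$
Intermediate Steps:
$\frac{f - 247}{-201 + 151} = \frac{-11 - 247}{-201 + 151} = - \frac{258}{-50} = \left(-258\right) \left(- \frac{1}{50}\right) = \frac{129}{25}$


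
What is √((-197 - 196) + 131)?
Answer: I*√262 ≈ 16.186*I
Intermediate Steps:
√((-197 - 196) + 131) = √(-393 + 131) = √(-262) = I*√262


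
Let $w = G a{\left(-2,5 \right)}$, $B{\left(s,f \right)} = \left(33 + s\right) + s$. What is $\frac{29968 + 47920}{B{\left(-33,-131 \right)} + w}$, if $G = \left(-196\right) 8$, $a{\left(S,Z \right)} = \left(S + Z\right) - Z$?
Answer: $\frac{77888}{3103} \approx 25.101$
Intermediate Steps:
$a{\left(S,Z \right)} = S$
$G = -1568$
$B{\left(s,f \right)} = 33 + 2 s$
$w = 3136$ ($w = \left(-1568\right) \left(-2\right) = 3136$)
$\frac{29968 + 47920}{B{\left(-33,-131 \right)} + w} = \frac{29968 + 47920}{\left(33 + 2 \left(-33\right)\right) + 3136} = \frac{77888}{\left(33 - 66\right) + 3136} = \frac{77888}{-33 + 3136} = \frac{77888}{3103}$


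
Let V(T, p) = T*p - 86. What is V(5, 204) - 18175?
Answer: -17241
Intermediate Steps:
V(T, p) = -86 + T*p
V(5, 204) - 18175 = (-86 + 5*204) - 18175 = (-86 + 1020) - 18175 = 934 - 18175 = -17241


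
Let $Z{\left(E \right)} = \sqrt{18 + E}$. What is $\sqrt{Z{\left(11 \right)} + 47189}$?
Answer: $\sqrt{47189 + \sqrt{29}} \approx 217.24$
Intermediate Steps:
$\sqrt{Z{\left(11 \right)} + 47189} = \sqrt{\sqrt{18 + 11} + 47189} = \sqrt{\sqrt{29} + 47189} = \sqrt{47189 + \sqrt{29}}$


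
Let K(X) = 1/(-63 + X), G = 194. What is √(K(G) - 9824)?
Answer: I*√168589533/131 ≈ 99.116*I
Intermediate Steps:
√(K(G) - 9824) = √(1/(-63 + 194) - 9824) = √(1/131 - 9824) = √(-1286943/131) = I*√168589533/131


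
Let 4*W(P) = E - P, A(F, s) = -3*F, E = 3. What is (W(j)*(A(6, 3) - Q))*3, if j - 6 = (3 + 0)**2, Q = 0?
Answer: 162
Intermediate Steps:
j = 15 (j = 6 + (3 + 0)**2 = 6 + 3**2 = 6 + 9 = 15)
W(P) = 3/4 - P/4 (W(P) = (3 - P)/4 = 3/4 - P/4)
(W(j)*(A(6, 3) - Q))*3 = ((3/4 - 1/4*15)*(-3*6 - 1*0))*3 = ((3/4 - 15/4)*(-18 + 0))*3 = -3*(-18)*3 = 54*3 = 162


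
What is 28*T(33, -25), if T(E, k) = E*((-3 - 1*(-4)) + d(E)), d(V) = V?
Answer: 31416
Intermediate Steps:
T(E, k) = E*(1 + E) (T(E, k) = E*((-3 - 1*(-4)) + E) = E*((-3 + 4) + E) = E*(1 + E))
28*T(33, -25) = 28*(33*(1 + 33)) = 28*(33*34) = 28*1122 = 31416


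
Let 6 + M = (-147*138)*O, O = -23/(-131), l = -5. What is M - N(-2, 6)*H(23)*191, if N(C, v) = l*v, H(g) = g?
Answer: 16797126/131 ≈ 1.2822e+5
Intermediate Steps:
N(C, v) = -5*v
O = 23/131 (O = -23*(-1/131) = 23/131 ≈ 0.17557)
M = -467364/131 (M = -6 - 147*138*(23/131) = -6 - 20286*23/131 = -6 - 466578/131 = -467364/131 ≈ -3567.7)
M - N(-2, 6)*H(23)*191 = -467364/131 - (-5*6)*23*191 = -467364/131 - (-30)*4393 = -467364/131 - 1*(-131790) = -467364/131 + 131790 = 16797126/131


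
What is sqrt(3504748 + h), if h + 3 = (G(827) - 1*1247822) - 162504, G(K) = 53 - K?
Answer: sqrt(2093645) ≈ 1446.9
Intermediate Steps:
h = -1411103 (h = -3 + (((53 - 1*827) - 1*1247822) - 162504) = -3 + (((53 - 827) - 1247822) - 162504) = -3 + ((-774 - 1247822) - 162504) = -3 + (-1248596 - 162504) = -3 - 1411100 = -1411103)
sqrt(3504748 + h) = sqrt(3504748 - 1411103) = sqrt(2093645)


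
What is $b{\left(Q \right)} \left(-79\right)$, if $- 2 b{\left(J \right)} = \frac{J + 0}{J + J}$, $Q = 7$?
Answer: $\frac{79}{4} \approx 19.75$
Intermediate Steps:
$b{\left(J \right)} = - \frac{1}{4}$ ($b{\left(J \right)} = - \frac{\left(J + 0\right) \frac{1}{J + J}}{2} = - \frac{J \frac{1}{2 J}}{2} = \left(- \frac{1}{2}\right) \frac{1}{2} = - \frac{1}{4}$)
$b{\left(Q \right)} \left(-79\right) = \left(- \frac{1}{4}\right) \left(-79\right) = \frac{79}{4}$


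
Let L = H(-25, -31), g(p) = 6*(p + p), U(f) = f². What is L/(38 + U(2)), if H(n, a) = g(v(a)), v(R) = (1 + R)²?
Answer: 1800/7 ≈ 257.14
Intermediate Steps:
g(p) = 12*p (g(p) = 6*(2*p) = 12*p)
H(n, a) = 12*(1 + a)²
L = 10800 (L = 12*(1 - 31)² = 12*(-30)² = 12*900 = 10800)
L/(38 + U(2)) = 10800/(38 + 2²) = 10800/(38 + 4) = 10800/42 = (1/42)*10800 = 1800/7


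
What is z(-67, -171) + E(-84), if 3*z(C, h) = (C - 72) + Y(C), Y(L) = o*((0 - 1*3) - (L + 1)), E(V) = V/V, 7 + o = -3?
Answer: -766/3 ≈ -255.33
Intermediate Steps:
o = -10 (o = -7 - 3 = -10)
E(V) = 1
Y(L) = 40 + 10*L (Y(L) = -10*((0 - 1*3) - (L + 1)) = -10*((0 - 3) - (1 + L)) = -10*(-3 + (-1 - L)) = -10*(-4 - L) = 40 + 10*L)
z(C, h) = -32/3 + 11*C/3 (z(C, h) = ((C - 72) + (40 + 10*C))/3 = ((-72 + C) + (40 + 10*C))/3 = (-32 + 11*C)/3 = -32/3 + 11*C/3)
z(-67, -171) + E(-84) = (-32/3 + (11/3)*(-67)) + 1 = (-32/3 - 737/3) + 1 = -769/3 + 1 = -766/3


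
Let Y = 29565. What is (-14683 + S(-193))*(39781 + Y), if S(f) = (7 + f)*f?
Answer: 1471175390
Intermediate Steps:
S(f) = f*(7 + f)
(-14683 + S(-193))*(39781 + Y) = (-14683 - 193*(7 - 193))*(39781 + 29565) = (-14683 - 193*(-186))*69346 = (-14683 + 35898)*69346 = 21215*69346 = 1471175390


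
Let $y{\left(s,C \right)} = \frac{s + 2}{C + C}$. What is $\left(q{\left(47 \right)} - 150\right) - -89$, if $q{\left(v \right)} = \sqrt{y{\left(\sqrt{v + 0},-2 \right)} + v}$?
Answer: $-61 + \frac{\sqrt{186 - \sqrt{47}}}{2} \approx -54.308$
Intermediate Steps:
$y{\left(s,C \right)} = \frac{2 + s}{2 C}$
$q{\left(v \right)} = \sqrt{- \frac{1}{2} + v - \frac{\sqrt{v}}{4}}$ ($q{\left(v \right)} = \sqrt{\frac{2 + \sqrt{v + 0}}{2 \left(-2\right)} + v} = \sqrt{\frac{1}{2} \left(- \frac{1}{2}\right) \left(2 + \sqrt{v}\right) + v} = \sqrt{\left(- \frac{1}{2} - \frac{\sqrt{v}}{4}\right) + v} = \sqrt{- \frac{1}{2} + v - \frac{\sqrt{v}}{4}}$)
$\left(q{\left(47 \right)} - 150\right) - -89 = \left(\frac{\sqrt{-2 - \sqrt{47} + 4 \cdot 47}}{2} - 150\right) - -89 = \left(\frac{\sqrt{-2 - \sqrt{47} + 188}}{2} - 150\right) + \left(-1120 + 1209\right) = \left(\frac{\sqrt{186 - \sqrt{47}}}{2} - 150\right) + 89 = \left(-150 + \frac{\sqrt{186 - \sqrt{47}}}{2}\right) + 89 = -61 + \frac{\sqrt{186 - \sqrt{47}}}{2}$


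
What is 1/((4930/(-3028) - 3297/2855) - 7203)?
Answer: -4322470/31146780643 ≈ -0.00013878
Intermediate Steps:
1/((4930/(-3028) - 3297/2855) - 7203) = 1/((4930*(-1/3028) - 3297*1/2855) - 7203) = 1/((-2465/1514 - 3297/2855) - 7203) = 1/(-12029233/4322470 - 7203) = 1/(-31146780643/4322470) = -4322470/31146780643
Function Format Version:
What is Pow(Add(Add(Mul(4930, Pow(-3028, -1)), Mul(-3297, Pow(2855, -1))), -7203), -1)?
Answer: Rational(-4322470, 31146780643) ≈ -0.00013878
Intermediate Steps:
Pow(Add(Add(Mul(4930, Pow(-3028, -1)), Mul(-3297, Pow(2855, -1))), -7203), -1) = Pow(Add(Add(Mul(4930, Rational(-1, 3028)), Mul(-3297, Rational(1, 2855))), -7203), -1) = Pow(Add(Add(Rational(-2465, 1514), Rational(-3297, 2855)), -7203), -1) = Pow(Add(Rational(-12029233, 4322470), -7203), -1) = Pow(Rational(-31146780643, 4322470), -1) = Rational(-4322470, 31146780643)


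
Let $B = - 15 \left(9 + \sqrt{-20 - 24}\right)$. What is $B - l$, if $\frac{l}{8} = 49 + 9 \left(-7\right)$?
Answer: $-23 - 30 i \sqrt{11} \approx -23.0 - 99.499 i$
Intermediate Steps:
$B = -135 - 30 i \sqrt{11}$ ($B = - 15 \left(9 + \sqrt{-44}\right) = - 15 \left(9 + 2 i \sqrt{11}\right) = -135 - 30 i \sqrt{11} \approx -135.0 - 99.499 i$)
$l = -112$ ($l = 8 \left(49 + 9 \left(-7\right)\right) = 8 \left(49 - 63\right) = 8 \left(-14\right) = -112$)
$B - l = \left(-135 - 30 i \sqrt{11}\right) - -112 = \left(-135 - 30 i \sqrt{11}\right) + 112 = -23 - 30 i \sqrt{11}$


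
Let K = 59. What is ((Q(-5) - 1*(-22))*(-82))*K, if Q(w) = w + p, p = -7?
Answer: -48380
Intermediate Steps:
Q(w) = -7 + w (Q(w) = w - 7 = -7 + w)
((Q(-5) - 1*(-22))*(-82))*K = (((-7 - 5) - 1*(-22))*(-82))*59 = ((-12 + 22)*(-82))*59 = (10*(-82))*59 = -820*59 = -48380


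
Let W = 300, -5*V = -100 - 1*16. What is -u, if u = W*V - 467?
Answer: -6493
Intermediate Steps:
V = 116/5 (V = -(-100 - 1*16)/5 = -(-100 - 16)/5 = -⅕*(-116) = 116/5 ≈ 23.200)
u = 6493 (u = 300*(116/5) - 467 = 6960 - 467 = 6493)
-u = -1*6493 = -6493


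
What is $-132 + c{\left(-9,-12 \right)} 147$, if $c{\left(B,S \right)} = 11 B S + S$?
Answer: $172740$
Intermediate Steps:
$c{\left(B,S \right)} = S + 11 B S$ ($c{\left(B,S \right)} = 11 B S + S = S + 11 B S$)
$-132 + c{\left(-9,-12 \right)} 147 = -132 + - 12 \left(1 + 11 \left(-9\right)\right) 147 = -132 + - 12 \left(1 - 99\right) 147 = -132 + \left(-12\right) \left(-98\right) 147 = -132 + 1176 \cdot 147 = -132 + 172872 = 172740$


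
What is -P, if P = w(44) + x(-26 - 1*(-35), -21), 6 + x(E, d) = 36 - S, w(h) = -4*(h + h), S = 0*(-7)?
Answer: 322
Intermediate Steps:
S = 0
w(h) = -8*h
x(E, d) = 30 (x(E, d) = -6 + (36 - 1*0) = -6 + (36 + 0) = -6 + 36 = 30)
P = -322 (P = -8*44 + 30 = -352 + 30 = -322)
-P = -1*(-322) = 322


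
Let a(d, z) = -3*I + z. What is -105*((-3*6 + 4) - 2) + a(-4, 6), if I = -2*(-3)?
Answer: 1668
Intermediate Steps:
I = 6
a(d, z) = -18 + z (a(d, z) = -3*6 + z = -18 + z)
-105*((-3*6 + 4) - 2) + a(-4, 6) = -105*((-3*6 + 4) - 2) + (-18 + 6) = -105*((-18 + 4) - 2) - 12 = -105*(-14 - 2) - 12 = -105*(-16) - 12 = -35*(-48) - 12 = 1680 - 12 = 1668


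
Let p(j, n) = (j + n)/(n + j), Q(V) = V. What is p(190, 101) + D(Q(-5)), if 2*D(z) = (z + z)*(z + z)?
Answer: 51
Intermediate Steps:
p(j, n) = 1 (p(j, n) = (j + n)/(j + n) = 1)
D(z) = 2*z**2 (D(z) = ((z + z)*(z + z))/2 = ((2*z)*(2*z))/2 = (4*z**2)/2 = 2*z**2)
p(190, 101) + D(Q(-5)) = 1 + 2*(-5)**2 = 1 + 2*25 = 1 + 50 = 51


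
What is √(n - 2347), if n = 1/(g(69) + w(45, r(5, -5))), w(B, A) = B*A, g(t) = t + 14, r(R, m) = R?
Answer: 5*I*√2226455/154 ≈ 48.446*I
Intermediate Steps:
g(t) = 14 + t
w(B, A) = A*B
n = 1/308 (n = 1/((14 + 69) + 5*45) = 1/(83 + 225) = 1/308 ≈ 0.0032468)
√(n - 2347) = √(1/308 - 2347) = √(-722875/308) = 5*I*√2226455/154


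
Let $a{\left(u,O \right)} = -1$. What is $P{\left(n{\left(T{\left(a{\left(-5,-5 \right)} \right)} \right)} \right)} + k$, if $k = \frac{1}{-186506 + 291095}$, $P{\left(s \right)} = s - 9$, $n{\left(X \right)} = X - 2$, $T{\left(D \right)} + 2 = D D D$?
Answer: $- \frac{1464245}{104589} \approx -14.0$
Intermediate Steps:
$T{\left(D \right)} = -2 + D^{3}$ ($T{\left(D \right)} = -2 + D D D = -2 + D D^{2} = -2 + D^{3}$)
$n{\left(X \right)} = -2 + X$
$P{\left(s \right)} = -9 + s$ ($P{\left(s \right)} = s - 9 = -9 + s$)
$k = \frac{1}{104589} \approx 9.5612 \cdot 10^{-6}$
$P{\left(n{\left(T{\left(a{\left(-5,-5 \right)} \right)} \right)} \right)} + k = \left(-9 - \left(4 + 1\right)\right) + \frac{1}{104589} = \left(-9 - 5\right) + \frac{1}{104589} = -14 + \frac{1}{104589} = - \frac{1464245}{104589}$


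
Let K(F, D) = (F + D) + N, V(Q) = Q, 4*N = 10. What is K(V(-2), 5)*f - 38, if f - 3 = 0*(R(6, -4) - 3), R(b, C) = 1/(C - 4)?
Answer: -43/2 ≈ -21.500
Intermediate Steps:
N = 5/2 (N = (¼)*10 = 5/2 ≈ 2.5000)
R(b, C) = 1/(-4 + C)
K(F, D) = 5/2 + D + F (K(F, D) = (F + D) + 5/2 = (D + F) + 5/2 = 5/2 + D + F)
f = 3 (f = 3 + 0*(1/(-4 - 4) - 3) = 3 + 0*(1/(-8) - 3) = 3 + 0*(-⅛ - 3) = 3 + 0*(-25/8) = 3 + 0 = 3)
K(V(-2), 5)*f - 38 = (5/2 + 5 - 2)*3 - 38 = (11/2)*3 - 38 = 33/2 - 38 = -43/2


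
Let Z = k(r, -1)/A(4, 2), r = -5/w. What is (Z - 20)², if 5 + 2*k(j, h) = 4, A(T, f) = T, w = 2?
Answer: 25921/64 ≈ 405.02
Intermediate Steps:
r = -5/2 ≈ -2.5000
k(j, h) = -½ (k(j, h) = -5/2 + (½)*4 = -5/2 + 2 = -½)
Z = -⅛ (Z = -½/4 = -½*¼ = -⅛ ≈ -0.12500)
(Z - 20)² = (-⅛ - 20)² = (-161/8)² = 25921/64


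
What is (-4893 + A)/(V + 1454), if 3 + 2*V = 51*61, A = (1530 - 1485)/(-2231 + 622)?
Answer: -3936441/2419936 ≈ -1.6267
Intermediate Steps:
A = -45/1609 (A = 45/(-1609) = 45*(-1/1609) = -45/1609 ≈ -0.027968)
V = 1554 (V = -3/2 + (51*61)/2 = -3/2 + (½)*3111 = -3/2 + 3111/2 = 1554)
(-4893 + A)/(V + 1454) = (-4893 - 45/1609)/(1554 + 1454) = -7872882/1609/3008 = -7872882/1609*1/3008 = -3936441/2419936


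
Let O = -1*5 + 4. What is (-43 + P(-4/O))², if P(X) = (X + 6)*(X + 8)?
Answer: 5929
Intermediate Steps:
O = -1 (O = -5 + 4 = -1)
P(X) = (6 + X)*(8 + X)
(-43 + P(-4/O))² = (-43 + (48 + (-4/(-1))² + 14*(-4/(-1))))² = (-43 + (48 + (-4*(-1))² + 14*(-4*(-1))))² = (-43 + (48 + 4² + 14*4))² = (-43 + (48 + 16 + 56))² = (-43 + 120)² = 77² = 5929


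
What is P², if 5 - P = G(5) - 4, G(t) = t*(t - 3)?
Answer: 1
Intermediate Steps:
G(t) = t*(-3 + t)
P = -1 (P = 5 - (5*(-3 + 5) - 4) = 5 - (5*2 - 4) = 5 - (10 - 4) = 5 - 1*6 = 5 - 6 = -1)
P² = (-1)² = 1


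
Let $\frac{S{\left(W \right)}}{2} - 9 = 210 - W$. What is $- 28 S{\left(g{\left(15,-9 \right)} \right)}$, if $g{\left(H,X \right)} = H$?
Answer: $-11424$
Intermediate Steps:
$S{\left(W \right)} = 438 - 2 W$ ($S{\left(W \right)} = 18 + 2 \left(210 - W\right) = 18 - \left(-420 + 2 W\right) = 438 - 2 W$)
$- 28 S{\left(g{\left(15,-9 \right)} \right)} = - 28 \left(438 - 30\right) = \left(-28\right) 408 = -11424$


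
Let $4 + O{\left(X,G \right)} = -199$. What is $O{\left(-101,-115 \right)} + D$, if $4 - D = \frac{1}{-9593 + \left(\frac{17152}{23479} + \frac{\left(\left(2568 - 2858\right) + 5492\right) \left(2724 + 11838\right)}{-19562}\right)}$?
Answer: $- \frac{615333932084508}{3092131465993} \approx -199.0$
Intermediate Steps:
$O{\left(X,G \right)} = -203$ ($O{\left(X,G \right)} = -4 - 199 = -203$)
$D = \frac{12368755512071}{3092131465993}$ ($D = 4 - \frac{1}{-9593 + \left(\frac{17152}{23479} + \frac{\left(\left(2568 - 2858\right) + 5492\right) \left(2724 + 11838\right)}{-19562}\right)} = 4 - \frac{1}{-9593 + \left(17152 \cdot \frac{1}{23479} + \left(\left(2568 - 2858\right) + 5492\right) 14562 \left(- \frac{1}{19562}\right)\right)} = 4 - \frac{1}{-9593 + \left(\frac{17152}{23479} + \left(-290 + 5492\right) 14562 \left(- \frac{1}{19562}\right)\right)} = 4 - \frac{1}{-9593 + \left(\frac{17152}{23479} + 5202 \cdot 14562 \left(- \frac{1}{19562}\right)\right)} = 4 - \frac{1}{-9593 + \left(\frac{17152}{23479} + 75751524 \left(- \frac{1}{19562}\right)\right)} = 4 - \frac{1}{-9593 + \left(\frac{17152}{23479} - \frac{37875762}{9781}\right)} = 4 - \frac{1}{-9593 - \frac{889117252286}{229648099}} = 4 - \frac{1}{- \frac{3092131465993}{229648099}} = 4 - - \frac{229648099}{3092131465993} = 4 + \frac{229648099}{3092131465993} = \frac{12368755512071}{3092131465993} \approx 4.0001$)
$O{\left(-101,-115 \right)} + D = -203 + \frac{12368755512071}{3092131465993} = - \frac{615333932084508}{3092131465993}$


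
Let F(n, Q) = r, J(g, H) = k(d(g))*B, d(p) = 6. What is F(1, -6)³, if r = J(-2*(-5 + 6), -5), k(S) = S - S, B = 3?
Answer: 0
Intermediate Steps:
k(S) = 0
J(g, H) = 0 (J(g, H) = 0*3 = 0)
r = 0
F(n, Q) = 0
F(1, -6)³ = 0³ = 0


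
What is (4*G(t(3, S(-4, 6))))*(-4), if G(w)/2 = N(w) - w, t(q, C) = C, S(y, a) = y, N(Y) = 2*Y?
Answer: 128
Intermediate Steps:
G(w) = 2*w (G(w) = 2*(2*w - w) = 2*w)
(4*G(t(3, S(-4, 6))))*(-4) = (4*(2*(-4)))*(-4) = (4*(-8))*(-4) = -32*(-4) = 128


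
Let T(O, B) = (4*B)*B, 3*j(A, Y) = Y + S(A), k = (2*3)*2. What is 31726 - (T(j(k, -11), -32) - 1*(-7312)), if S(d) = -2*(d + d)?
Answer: 20318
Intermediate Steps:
k = 12 (k = 6*2 = 12)
S(d) = -4*d
j(A, Y) = -4*A/3 + Y/3 (j(A, Y) = (Y - 4*A)/3 = -4*A/3 + Y/3)
T(O, B) = 4*B²
31726 - (T(j(k, -11), -32) - 1*(-7312)) = 31726 - (4*(-32)² - 1*(-7312)) = 31726 - (4*1024 + 7312) = 31726 - (4096 + 7312) = 31726 - 1*11408 = 31726 - 11408 = 20318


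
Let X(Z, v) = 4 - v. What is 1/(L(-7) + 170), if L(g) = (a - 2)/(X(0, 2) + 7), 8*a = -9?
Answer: 72/12215 ≈ 0.0058944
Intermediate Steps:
a = -9/8 (a = (⅛)*(-9) = -9/8 ≈ -1.1250)
L(g) = -25/72 (L(g) = (-9/8 - 2)/((4 - 1*2) + 7) = -25/(8*((4 - 2) + 7)) = -25/(8*(2 + 7)) = -25/8/9 = -25/8*⅑ = -25/72)
1/(L(-7) + 170) = 1/(-25/72 + 170) = 1/(12215/72) = 72/12215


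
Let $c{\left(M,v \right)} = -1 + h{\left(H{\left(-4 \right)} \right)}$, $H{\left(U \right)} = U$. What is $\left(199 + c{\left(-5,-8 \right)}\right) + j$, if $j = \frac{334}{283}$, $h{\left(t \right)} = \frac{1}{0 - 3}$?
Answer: $\frac{168821}{849} \approx 198.85$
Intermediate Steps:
$h{\left(t \right)} = - \frac{1}{3}$ ($h{\left(t \right)} = \frac{1}{-3} = - \frac{1}{3}$)
$c{\left(M,v \right)} = - \frac{4}{3}$ ($c{\left(M,v \right)} = -1 - \frac{1}{3} = - \frac{4}{3}$)
$j = \frac{334}{283}$ ($j = 334 \cdot \frac{1}{283} = \frac{334}{283} \approx 1.1802$)
$\left(199 + c{\left(-5,-8 \right)}\right) + j = \left(199 - \frac{4}{3}\right) + \frac{334}{283} = \frac{593}{3} + \frac{334}{283} = \frac{168821}{849}$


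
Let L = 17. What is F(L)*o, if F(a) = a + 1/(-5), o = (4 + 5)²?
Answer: 6804/5 ≈ 1360.8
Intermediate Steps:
o = 81 (o = 9² = 81)
F(a) = -⅕ + a (F(a) = a - ⅕ = -⅕ + a)
F(L)*o = (-⅕ + 17)*81 = (84/5)*81 = 6804/5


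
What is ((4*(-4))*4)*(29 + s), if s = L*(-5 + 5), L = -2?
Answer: -1856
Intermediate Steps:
s = 0 (s = -2*(-5 + 5) = -2*0 = 0)
((4*(-4))*4)*(29 + s) = ((4*(-4))*4)*(29 + 0) = -16*4*29 = -64*29 = -1856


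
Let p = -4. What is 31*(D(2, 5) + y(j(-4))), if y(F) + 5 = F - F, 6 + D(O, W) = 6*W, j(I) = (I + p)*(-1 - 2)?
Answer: 589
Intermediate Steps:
j(I) = 12 - 3*I (j(I) = (I - 4)*(-1 - 2) = (-4 + I)*(-3) = 12 - 3*I)
D(O, W) = -6 + 6*W
y(F) = -5 (y(F) = -5 + (F - F) = -5 + 0 = -5)
31*(D(2, 5) + y(j(-4))) = 31*((-6 + 6*5) - 5) = 31*((-6 + 30) - 5) = 31*(24 - 5) = 31*19 = 589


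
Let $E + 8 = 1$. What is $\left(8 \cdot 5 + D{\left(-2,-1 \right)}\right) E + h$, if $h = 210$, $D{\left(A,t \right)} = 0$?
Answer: $-70$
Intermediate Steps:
$E = -7$ ($E = -8 + 1 = -7$)
$\left(8 \cdot 5 + D{\left(-2,-1 \right)}\right) E + h = \left(8 \cdot 5 + 0\right) \left(-7\right) + 210 = \left(40 + 0\right) \left(-7\right) + 210 = 40 \left(-7\right) + 210 = -280 + 210 = -70$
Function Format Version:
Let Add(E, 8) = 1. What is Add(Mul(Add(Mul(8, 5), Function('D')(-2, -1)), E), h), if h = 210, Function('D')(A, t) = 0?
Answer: -70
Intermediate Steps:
E = -7 (E = Add(-8, 1) = -7)
Add(Mul(Add(Mul(8, 5), Function('D')(-2, -1)), E), h) = Add(Mul(Add(Mul(8, 5), 0), -7), 210) = Add(Mul(Add(40, 0), -7), 210) = Add(Mul(40, -7), 210) = Add(-280, 210) = -70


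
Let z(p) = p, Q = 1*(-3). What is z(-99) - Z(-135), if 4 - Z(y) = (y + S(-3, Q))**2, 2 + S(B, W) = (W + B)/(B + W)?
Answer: 18393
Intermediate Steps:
Q = -3
S(B, W) = -1 (S(B, W) = -2 + (W + B)/(B + W) = -2 + (B + W)/(B + W) = -2 + 1 = -1)
Z(y) = 4 - (-1 + y)**2 (Z(y) = 4 - (y - 1)**2 = 4 - (-1 + y)**2)
z(-99) - Z(-135) = -99 - (4 - (-1 - 135)**2) = -99 - (4 - 1*(-136)**2) = -99 - (4 - 1*18496) = -99 - (4 - 18496) = -99 - 1*(-18492) = -99 + 18492 = 18393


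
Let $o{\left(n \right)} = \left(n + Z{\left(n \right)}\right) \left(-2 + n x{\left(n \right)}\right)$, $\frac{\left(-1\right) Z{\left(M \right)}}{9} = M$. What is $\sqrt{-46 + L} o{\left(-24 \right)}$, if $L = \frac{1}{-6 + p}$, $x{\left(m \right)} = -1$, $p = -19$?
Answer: $\frac{4224 i \sqrt{1151}}{5} \approx 28661.0 i$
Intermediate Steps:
$Z{\left(M \right)} = - 9 M$
$L = - \frac{1}{25}$ ($L = \frac{1}{-6 - 19} = \frac{1}{-25} = - \frac{1}{25} \approx -0.04$)
$o{\left(n \right)} = - 8 n \left(-2 - n\right)$ ($o{\left(n \right)} = \left(n - 9 n\right) \left(-2 + n \left(-1\right)\right) = - 8 n \left(-2 - n\right)$)
$\sqrt{-46 + L} o{\left(-24 \right)} = \sqrt{-46 - \frac{1}{25}} \cdot 8 \left(-24\right) \left(2 - 24\right) = \sqrt{- \frac{1151}{25}} \cdot 8 \left(-24\right) \left(-22\right) = \frac{i \sqrt{1151}}{5} \cdot 4224 = \frac{4224 i \sqrt{1151}}{5}$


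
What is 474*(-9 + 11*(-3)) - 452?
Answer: -20360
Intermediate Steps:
474*(-9 + 11*(-3)) - 452 = 474*(-9 - 33) - 452 = 474*(-42) - 452 = -19908 - 452 = -20360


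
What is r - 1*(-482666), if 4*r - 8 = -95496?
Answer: 458794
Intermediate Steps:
r = -23872 (r = 2 + (1/4)*(-95496) = 2 - 23874 = -23872)
r - 1*(-482666) = -23872 - 1*(-482666) = -23872 + 482666 = 458794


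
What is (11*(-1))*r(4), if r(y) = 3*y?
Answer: -132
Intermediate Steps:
(11*(-1))*r(4) = (11*(-1))*(3*4) = -11*12 = -132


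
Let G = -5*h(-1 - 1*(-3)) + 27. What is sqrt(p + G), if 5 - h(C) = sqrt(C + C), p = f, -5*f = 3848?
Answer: 2*I*sqrt(4735)/5 ≈ 27.525*I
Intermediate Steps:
f = -3848/5 (f = -1/5*3848 = -3848/5 ≈ -769.60)
p = -3848/5 ≈ -769.60
h(C) = 5 - sqrt(2)*sqrt(C) (h(C) = 5 - sqrt(C + C) = 5 - sqrt(2*C) = 5 - sqrt(2)*sqrt(C))
G = 12 (G = -5*(5 - sqrt(2)*sqrt(-1 - 1*(-3))) + 27 = -5*(5 - sqrt(2)*sqrt(-1 + 3)) + 27 = -5*(5 - sqrt(2)*sqrt(2)) + 27 = -5*(5 - 2) + 27 = -5*3 + 27 = -15 + 27 = 12)
sqrt(p + G) = sqrt(-3848/5 + 12) = sqrt(-3788/5) = 2*I*sqrt(4735)/5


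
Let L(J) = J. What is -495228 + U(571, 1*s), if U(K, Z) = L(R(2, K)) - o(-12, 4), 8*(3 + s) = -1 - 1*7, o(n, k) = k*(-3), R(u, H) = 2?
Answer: -495214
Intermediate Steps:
o(n, k) = -3*k
s = -4 (s = -3 + (-1 - 1*7)/8 = -3 + (-1 - 7)/8 = -3 + (1/8)*(-8) = -3 - 1 = -4)
U(K, Z) = 14 (U(K, Z) = 2 - (-3)*4 = 2 - 1*(-12) = 2 + 12 = 14)
-495228 + U(571, 1*s) = -495228 + 14 = -495214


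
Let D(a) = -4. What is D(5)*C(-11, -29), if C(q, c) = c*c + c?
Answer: -3248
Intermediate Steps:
C(q, c) = c + c² (C(q, c) = c² + c = c + c²)
D(5)*C(-11, -29) = -(-116)*(1 - 29) = -(-116)*(-28) = -4*812 = -3248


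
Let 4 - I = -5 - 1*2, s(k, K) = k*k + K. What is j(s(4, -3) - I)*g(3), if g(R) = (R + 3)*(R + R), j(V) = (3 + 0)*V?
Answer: 216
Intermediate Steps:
s(k, K) = K + k² (s(k, K) = k² + K = K + k²)
I = 11 (I = 4 - (-5 - 1*2) = 4 - (-5 - 2) = 4 - 1*(-7) = 4 + 7 = 11)
j(V) = 3*V
g(R) = 2*R*(3 + R) (g(R) = (3 + R)*(2*R) = 2*R*(3 + R))
j(s(4, -3) - I)*g(3) = (3*((-3 + 4²) - 1*11))*(2*3*(3 + 3)) = (3*((-3 + 16) - 11))*(2*3*6) = (3*(13 - 11))*36 = (3*2)*36 = 6*36 = 216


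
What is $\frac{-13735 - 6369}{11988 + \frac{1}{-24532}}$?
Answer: $- \frac{493191328}{294089615} \approx -1.677$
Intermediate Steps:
$\frac{-13735 - 6369}{11988 + \frac{1}{-24532}} = - \frac{20104}{11988 - \frac{1}{24532}} = - \frac{20104}{\frac{294089615}{24532}} = \left(-20104\right) \frac{24532}{294089615} = - \frac{493191328}{294089615}$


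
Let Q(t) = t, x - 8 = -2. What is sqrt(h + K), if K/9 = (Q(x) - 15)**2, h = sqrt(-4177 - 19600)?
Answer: sqrt(729 + I*sqrt(23777)) ≈ 27.149 + 2.8399*I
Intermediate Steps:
x = 6 (x = 8 - 2 = 6)
h = I*sqrt(23777) (h = sqrt(-23777) = I*sqrt(23777) ≈ 154.2*I)
K = 729 (K = 9*(6 - 15)**2 = 9*(-9)**2 = 9*81 = 729)
sqrt(h + K) = sqrt(I*sqrt(23777) + 729) = sqrt(729 + I*sqrt(23777))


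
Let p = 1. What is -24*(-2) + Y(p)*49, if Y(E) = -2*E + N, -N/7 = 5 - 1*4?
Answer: -393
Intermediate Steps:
N = -7 (N = -7*(5 - 1*4) = -7*(5 - 4) = -7*1 = -7)
Y(E) = -7 - 2*E (Y(E) = -2*E - 7 = -7 - 2*E)
-24*(-2) + Y(p)*49 = -24*(-2) + (-7 - 2*1)*49 = 48 + (-7 - 2)*49 = 48 - 9*49 = 48 - 441 = -393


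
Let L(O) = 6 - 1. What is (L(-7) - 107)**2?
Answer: 10404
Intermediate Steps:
L(O) = 5
(L(-7) - 107)**2 = (5 - 107)**2 = (-102)**2 = 10404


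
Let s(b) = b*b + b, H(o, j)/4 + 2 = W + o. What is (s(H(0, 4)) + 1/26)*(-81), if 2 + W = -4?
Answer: -2089233/26 ≈ -80355.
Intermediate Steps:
W = -6 (W = -2 - 4 = -6)
H(o, j) = -32 + 4*o (H(o, j) = -8 + 4*(-6 + o) = -8 + (-24 + 4*o) = -32 + 4*o)
s(b) = b + b² (s(b) = b² + b = b + b²)
(s(H(0, 4)) + 1/26)*(-81) = ((-32 + 4*0)*(1 + (-32 + 4*0)) + 1/26)*(-81) = ((-32 + 0)*(1 + (-32 + 0)) + 1/26)*(-81) = (-32*(1 - 32) + 1/26)*(-81) = (-32*(-31) + 1/26)*(-81) = (992 + 1/26)*(-81) = (25793/26)*(-81) = -2089233/26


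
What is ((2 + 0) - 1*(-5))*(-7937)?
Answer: -55559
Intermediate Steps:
((2 + 0) - 1*(-5))*(-7937) = (2 + 5)*(-7937) = 7*(-7937) = -55559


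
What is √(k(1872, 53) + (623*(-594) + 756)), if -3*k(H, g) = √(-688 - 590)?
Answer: √(-369306 - I*√142) ≈ 0.01 - 607.71*I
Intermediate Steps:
k(H, g) = -I*√142 (k(H, g) = -√(-688 - 590)/3 = -I*√142)
√(k(1872, 53) + (623*(-594) + 756)) = √(-I*√142 + (623*(-594) + 756)) = √(-I*√142 + (-370062 + 756)) = √(-I*√142 - 369306) = √(-369306 - I*√142)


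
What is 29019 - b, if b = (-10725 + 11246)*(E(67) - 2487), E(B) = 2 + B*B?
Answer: -1015065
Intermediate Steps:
E(B) = 2 + B²
b = 1044084 (b = (-10725 + 11246)*((2 + 67²) - 2487) = 521*((2 + 4489) - 2487) = 521*(4491 - 2487) = 521*2004 = 1044084)
29019 - b = 29019 - 1*1044084 = 29019 - 1044084 = -1015065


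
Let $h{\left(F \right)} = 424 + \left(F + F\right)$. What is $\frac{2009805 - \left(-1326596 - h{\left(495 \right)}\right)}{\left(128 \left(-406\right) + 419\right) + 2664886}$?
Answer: $\frac{3337815}{2613337} \approx 1.2772$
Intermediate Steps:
$h{\left(F \right)} = 424 + 2 F$
$\frac{2009805 - \left(-1326596 - h{\left(495 \right)}\right)}{\left(128 \left(-406\right) + 419\right) + 2664886} = \frac{2009805 + \left(\left(1624686 + \left(424 + 2 \cdot 495\right)\right) - 298090\right)}{\left(128 \left(-406\right) + 419\right) + 2664886} = \frac{2009805 + \left(\left(1624686 + \left(424 + 990\right)\right) - 298090\right)}{\left(-51968 + 419\right) + 2664886} = \frac{2009805 + \left(\left(1624686 + 1414\right) - 298090\right)}{-51549 + 2664886} = \frac{2009805 + \left(1626100 - 298090\right)}{2613337} = \left(2009805 + 1328010\right) \frac{1}{2613337} = 3337815 \cdot \frac{1}{2613337} = \frac{3337815}{2613337}$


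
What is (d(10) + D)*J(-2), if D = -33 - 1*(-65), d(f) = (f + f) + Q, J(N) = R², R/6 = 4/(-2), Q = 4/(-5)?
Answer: 36864/5 ≈ 7372.8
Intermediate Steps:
Q = -⅘ (Q = 4*(-⅕) = -⅘ ≈ -0.80000)
R = -12 (R = 6*(4/(-2)) = 6*(4*(-½)) = 6*(-2) = -12)
J(N) = 144 (J(N) = (-12)² = 144)
d(f) = -⅘ + 2*f (d(f) = (f + f) - ⅘ = 2*f - ⅘ = -⅘ + 2*f)
D = 32 (D = -33 + 65 = 32)
(d(10) + D)*J(-2) = ((-⅘ + 2*10) + 32)*144 = ((-⅘ + 20) + 32)*144 = (96/5 + 32)*144 = (256/5)*144 = 36864/5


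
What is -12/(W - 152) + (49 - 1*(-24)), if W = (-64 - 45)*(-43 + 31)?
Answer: 21094/289 ≈ 72.990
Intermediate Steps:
W = 1308 (W = -109*(-12) = 1308)
-12/(W - 152) + (49 - 1*(-24)) = -12/(1308 - 152) + (49 - 1*(-24)) = -12/1156 + (49 + 24) = (1/1156)*(-12) + 73 = -3/289 + 73 = 21094/289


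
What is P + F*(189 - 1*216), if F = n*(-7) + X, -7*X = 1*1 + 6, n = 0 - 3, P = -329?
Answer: -869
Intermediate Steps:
n = -3
X = -1 (X = -(1*1 + 6)/7 = -(1 + 6)/7 = -⅐*7 = -1)
F = 20 (F = -3*(-7) - 1 = 21 - 1 = 20)
P + F*(189 - 1*216) = -329 + 20*(189 - 1*216) = -329 + 20*(189 - 216) = -329 + 20*(-27) = -329 - 540 = -869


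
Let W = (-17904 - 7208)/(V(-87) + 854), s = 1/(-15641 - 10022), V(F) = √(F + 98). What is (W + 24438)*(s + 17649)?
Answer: 8062681197964935412/18716154215 + 11373884894032*√11/18716154215 ≈ 4.3079e+8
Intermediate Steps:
V(F) = √(98 + F)
s = -1/25663 (s = 1/(-25663) = -1/25663 ≈ -3.8967e-5)
W = -25112/(854 + √11) (W = (-17904 - 7208)/(√(98 - 87) + 854) = -25112/(√11 + 854) = -25112/(854 + √11) ≈ -29.291)
(W + 24438)*(s + 17649) = ((-21445648/729305 + 25112*√11/729305) + 24438)*(-1/25663 + 17649) = (17801309942/729305 + 25112*√11/729305)*(452926286/25663) = 8062681197964935412/18716154215 + 11373884894032*√11/18716154215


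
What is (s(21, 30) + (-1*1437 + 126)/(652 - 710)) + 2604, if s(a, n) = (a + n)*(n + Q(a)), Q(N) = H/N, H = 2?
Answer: 1689553/406 ≈ 4161.5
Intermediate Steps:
Q(N) = 2/N
s(a, n) = (a + n)*(n + 2/a)
(s(21, 30) + (-1*1437 + 126)/(652 - 710)) + 2604 = ((2 + 30**2 + 21*30 + 2*30/21) + (-1*1437 + 126)/(652 - 710)) + 2604 = ((2 + 900 + 630 + 2*30*(1/21)) + (-1437 + 126)/(-58)) + 2604 = ((2 + 900 + 630 + 20/7) - 1311*(-1/58)) + 2604 = (10744/7 + 1311/58) + 2604 = 632329/406 + 2604 = 1689553/406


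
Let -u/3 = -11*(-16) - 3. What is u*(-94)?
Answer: 48786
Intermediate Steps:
u = -519 (u = -3*(-11*(-16) - 3) = -3*(176 - 3) = -3*173 = -519)
u*(-94) = -519*(-94) = 48786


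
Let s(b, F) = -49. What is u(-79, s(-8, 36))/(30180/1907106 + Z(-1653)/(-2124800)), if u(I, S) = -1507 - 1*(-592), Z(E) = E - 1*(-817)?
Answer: -51496947616000/912788953 ≈ -56417.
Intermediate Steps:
Z(E) = 817 + E (Z(E) = E + 817 = 817 + E)
u(I, S) = -915 (u(I, S) = -1507 + 592 = -915)
u(-79, s(-8, 36))/(30180/1907106 + Z(-1653)/(-2124800)) = -915/(30180/1907106 + (817 - 1653)/(-2124800)) = -915/(30180*(1/1907106) - 836*(-1/2124800)) = -915/(5030/317851 + 209/531200) = -915/2738366859/168842451200 = -915*168842451200/2738366859 = -51496947616000/912788953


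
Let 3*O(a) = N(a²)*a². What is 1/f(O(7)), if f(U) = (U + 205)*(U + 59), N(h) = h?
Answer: 9/7775248 ≈ 1.1575e-6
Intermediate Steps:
O(a) = a⁴/3 (O(a) = (a²*a²)/3 = a⁴/3)
f(U) = (59 + U)*(205 + U) (f(U) = (205 + U)*(59 + U) = (59 + U)*(205 + U))
1/f(O(7)) = 1/(12095 + ((⅓)*7⁴)² + 264*((⅓)*7⁴)) = 1/(12095 + ((⅓)*2401)² + 264*((⅓)*2401)) = 1/(12095 + (2401/3)² + 264*(2401/3)) = 1/(12095 + 5764801/9 + 211288) = 1/(7775248/9) = 9/7775248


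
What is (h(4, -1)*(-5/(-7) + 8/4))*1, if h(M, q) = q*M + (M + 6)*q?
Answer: -38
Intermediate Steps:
h(M, q) = M*q + q*(6 + M) (h(M, q) = M*q + (6 + M)*q = M*q + q*(6 + M))
(h(4, -1)*(-5/(-7) + 8/4))*1 = ((2*(-1)*(3 + 4))*(-5/(-7) + 8/4))*1 = ((2*(-1)*7)*(-5*(-1/7) + 8*(1/4)))*1 = -14*(5/7 + 2)*1 = -14*19/7*1 = -38*1 = -38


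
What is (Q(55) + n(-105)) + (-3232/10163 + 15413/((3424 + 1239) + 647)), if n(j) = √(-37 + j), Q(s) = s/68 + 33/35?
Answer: 55694564419/12843796140 + I*√142 ≈ 4.3363 + 11.916*I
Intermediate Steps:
Q(s) = 33/35 + s/68 (Q(s) = s*(1/68) + 33*(1/35) = s/68 + 33/35 = 33/35 + s/68)
(Q(55) + n(-105)) + (-3232/10163 + 15413/((3424 + 1239) + 647)) = ((33/35 + (1/68)*55) + √(-37 - 105)) + (-3232/10163 + 15413/((3424 + 1239) + 647)) = ((33/35 + 55/68) + √(-142)) + (-3232*1/10163 + 15413/(4663 + 647)) = (4169/2380 + I*√142) + (-3232/10163 + 15413/5310) = (4169/2380 + I*√142) + 139480399/53965530 = 55694564419/12843796140 + I*√142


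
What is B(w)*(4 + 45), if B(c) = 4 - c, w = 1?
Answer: 147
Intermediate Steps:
B(w)*(4 + 45) = (4 - 1*1)*(4 + 45) = (4 - 1)*49 = 3*49 = 147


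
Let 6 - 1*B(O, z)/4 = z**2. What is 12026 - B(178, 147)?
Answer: 98438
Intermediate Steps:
B(O, z) = 24 - 4*z**2
12026 - B(178, 147) = 12026 - (24 - 4*147**2) = 12026 - (24 - 4*21609) = 12026 - (24 - 86436) = 12026 - 1*(-86412) = 12026 + 86412 = 98438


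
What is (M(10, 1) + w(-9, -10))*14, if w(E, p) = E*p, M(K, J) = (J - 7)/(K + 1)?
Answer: 13776/11 ≈ 1252.4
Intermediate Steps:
M(K, J) = (-7 + J)/(1 + K)
(M(10, 1) + w(-9, -10))*14 = ((-7 + 1)/(1 + 10) - 9*(-10))*14 = (-6/11 + 90)*14 = (984/11)*14 = 13776/11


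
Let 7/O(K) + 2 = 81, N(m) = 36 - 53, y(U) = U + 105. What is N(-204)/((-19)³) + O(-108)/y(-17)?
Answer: 166197/47683768 ≈ 0.0034854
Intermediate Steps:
y(U) = 105 + U
N(m) = -17
O(K) = 7/79 (O(K) = 7/(-2 + 81) = 7/79)
N(-204)/((-19)³) + O(-108)/y(-17) = -17/((-19)³) + 7/(79*(105 - 17)) = -17/(-6859) + (7/79)/88 = -17*(-1/6859) + (7/79)*(1/88) = 17/6859 + 7/6952 = 166197/47683768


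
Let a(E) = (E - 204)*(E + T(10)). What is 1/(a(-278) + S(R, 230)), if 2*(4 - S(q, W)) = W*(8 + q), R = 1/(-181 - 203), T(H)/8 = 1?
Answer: 384/49622131 ≈ 7.7385e-6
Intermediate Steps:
T(H) = 8 (T(H) = 8*1 = 8)
a(E) = (-204 + E)*(8 + E) (a(E) = (E - 204)*(E + 8) = (-204 + E)*(8 + E))
R = -1/384 (R = 1/(-384) = -1/384 ≈ -0.0026042)
S(q, W) = 4 - W*(8 + q)/2
1/(a(-278) + S(R, 230)) = 1/((-1632 + (-278)² - 196*(-278)) + (4 - 4*230 - ½*230*(-1/384))) = 1/((-1632 + 77284 + 54488) + (4 - 920 + 115/384)) = 1/(130140 - 351629/384) = 1/(49622131/384) = 384/49622131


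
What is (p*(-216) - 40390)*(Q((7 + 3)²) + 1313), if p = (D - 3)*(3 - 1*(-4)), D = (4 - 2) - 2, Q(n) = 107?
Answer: -50912680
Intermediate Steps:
D = 0 (D = 2 - 2 = 0)
p = -21 (p = (0 - 3)*(3 - 1*(-4)) = -3*(3 + 4) = -3*7 = -21)
(p*(-216) - 40390)*(Q((7 + 3)²) + 1313) = (-21*(-216) - 40390)*(107 + 1313) = (4536 - 40390)*1420 = -35854*1420 = -50912680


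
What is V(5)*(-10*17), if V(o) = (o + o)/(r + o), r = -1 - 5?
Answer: 1700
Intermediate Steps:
r = -6
V(o) = 2*o/(-6 + o) (V(o) = (o + o)/(-6 + o) = (2*o)/(-6 + o) = 2*o/(-6 + o))
V(5)*(-10*17) = (2*5/(-6 + 5))*(-10*17) = (2*5/(-1))*(-170) = (2*5*(-1))*(-170) = -10*(-170) = 1700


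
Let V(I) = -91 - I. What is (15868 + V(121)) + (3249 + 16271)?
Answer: 35176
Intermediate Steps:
(15868 + V(121)) + (3249 + 16271) = (15868 + (-91 - 1*121)) + (3249 + 16271) = (15868 + (-91 - 121)) + 19520 = (15868 - 212) + 19520 = 15656 + 19520 = 35176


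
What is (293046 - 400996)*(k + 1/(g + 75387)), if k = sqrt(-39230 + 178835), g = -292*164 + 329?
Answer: -53975/13914 - 107950*sqrt(139605) ≈ -4.0334e+7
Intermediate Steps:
g = -47559 (g = -47888 + 329 = -47559)
k = sqrt(139605) ≈ 373.64
(293046 - 400996)*(k + 1/(g + 75387)) = (293046 - 400996)*(sqrt(139605) + 1/(-47559 + 75387)) = -107950*(sqrt(139605) + 1/27828) = -107950*(1/27828 + sqrt(139605)) = -53975/13914 - 107950*sqrt(139605)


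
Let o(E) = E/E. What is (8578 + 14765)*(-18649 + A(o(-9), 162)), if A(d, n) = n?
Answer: -431542041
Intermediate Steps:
o(E) = 1
(8578 + 14765)*(-18649 + A(o(-9), 162)) = (8578 + 14765)*(-18649 + 162) = 23343*(-18487) = -431542041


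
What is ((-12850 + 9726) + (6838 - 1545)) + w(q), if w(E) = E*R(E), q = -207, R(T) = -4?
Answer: 2997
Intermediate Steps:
w(E) = -4*E (w(E) = E*(-4) = -4*E)
((-12850 + 9726) + (6838 - 1545)) + w(q) = ((-12850 + 9726) + (6838 - 1545)) - 4*(-207) = (-3124 + 5293) + 828 = 2169 + 828 = 2997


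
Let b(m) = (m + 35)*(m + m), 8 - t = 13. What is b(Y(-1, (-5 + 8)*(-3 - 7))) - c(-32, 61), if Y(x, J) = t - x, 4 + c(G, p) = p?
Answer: -305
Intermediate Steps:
t = -5 (t = 8 - 1*13 = 8 - 13 = -5)
c(G, p) = -4 + p
Y(x, J) = -5 - x
b(m) = 2*m*(35 + m) (b(m) = (35 + m)*(2*m) = 2*m*(35 + m))
b(Y(-1, (-5 + 8)*(-3 - 7))) - c(-32, 61) = 2*(-5 - 1*(-1))*(35 + (-5 - 1*(-1))) - (-4 + 61) = 2*(-5 + 1)*(35 + (-5 + 1)) - 1*57 = 2*(-4)*(35 - 4) - 57 = 2*(-4)*31 - 57 = -248 - 57 = -305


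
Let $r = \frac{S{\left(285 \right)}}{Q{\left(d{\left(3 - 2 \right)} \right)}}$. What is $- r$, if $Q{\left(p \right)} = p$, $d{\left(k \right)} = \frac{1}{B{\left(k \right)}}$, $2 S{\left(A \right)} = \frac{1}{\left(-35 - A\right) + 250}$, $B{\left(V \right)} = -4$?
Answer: $- \frac{1}{35} \approx -0.028571$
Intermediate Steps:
$S{\left(A \right)} = \frac{1}{2 \left(215 - A\right)}$ ($S{\left(A \right)} = \frac{1}{2 \left(\left(-35 - A\right) + 250\right)} = \frac{1}{2 \left(215 - A\right)}$)
$d{\left(k \right)} = - \frac{1}{4}$ ($d{\left(k \right)} = \frac{1}{-4} = - \frac{1}{4}$)
$r = \frac{1}{35}$ ($r = \frac{\left(-1\right) \frac{1}{-430 + 2 \cdot 285}}{- \frac{1}{4}} = - \frac{1}{-430 + 570} \left(-4\right) = - \frac{1}{140} \left(-4\right) = \left(-1\right) \frac{1}{140} \left(-4\right) = \left(- \frac{1}{140}\right) \left(-4\right) = \frac{1}{35} \approx 0.028571$)
$- r = \left(-1\right) \frac{1}{35} = - \frac{1}{35}$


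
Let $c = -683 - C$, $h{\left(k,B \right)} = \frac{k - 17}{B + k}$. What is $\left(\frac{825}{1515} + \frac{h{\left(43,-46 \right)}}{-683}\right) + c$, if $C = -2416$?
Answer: $\frac{358757938}{206949} \approx 1733.6$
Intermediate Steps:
$h{\left(k,B \right)} = \frac{-17 + k}{B + k}$
$c = 1733$ ($c = -683 - -2416 = -683 + 2416 = 1733$)
$\left(\frac{825}{1515} + \frac{h{\left(43,-46 \right)}}{-683}\right) + c = \left(\frac{825}{1515} + \frac{\frac{1}{-46 + 43} \left(-17 + 43\right)}{-683}\right) + 1733 = \left(825 \cdot \frac{1}{1515} + \frac{1}{-3} \cdot 26 \left(- \frac{1}{683}\right)\right) + 1733 = \left(\frac{55}{101} + \left(- \frac{1}{3}\right) 26 \left(- \frac{1}{683}\right)\right) + 1733 = \left(\frac{55}{101} - - \frac{26}{2049}\right) + 1733 = \left(\frac{55}{101} + \frac{26}{2049}\right) + 1733 = \frac{115321}{206949} + 1733 = \frac{358757938}{206949}$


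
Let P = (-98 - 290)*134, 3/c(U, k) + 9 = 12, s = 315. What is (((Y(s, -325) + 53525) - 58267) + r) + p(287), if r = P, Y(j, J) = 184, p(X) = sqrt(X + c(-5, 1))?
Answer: -56550 + 12*sqrt(2) ≈ -56533.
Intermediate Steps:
c(U, k) = 1 (c(U, k) = 3/(-9 + 12) = 3/3 = 3*(1/3) = 1)
p(X) = sqrt(1 + X) (p(X) = sqrt(X + 1) = sqrt(1 + X))
P = -51992 (P = -388*134 = -51992)
r = -51992
(((Y(s, -325) + 53525) - 58267) + r) + p(287) = (((184 + 53525) - 58267) - 51992) + sqrt(1 + 287) = ((53709 - 58267) - 51992) + sqrt(288) = (-4558 - 51992) + 12*sqrt(2) = -56550 + 12*sqrt(2)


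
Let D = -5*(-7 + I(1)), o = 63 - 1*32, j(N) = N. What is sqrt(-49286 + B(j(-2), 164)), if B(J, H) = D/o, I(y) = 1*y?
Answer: 2*I*sqrt(11840729)/31 ≈ 222.0*I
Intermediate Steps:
I(y) = y
o = 31 (o = 63 - 32 = 31)
D = 30 (D = -5*(-7 + 1) = -5*(-6) = 30)
B(J, H) = 30/31
sqrt(-49286 + B(j(-2), 164)) = sqrt(-49286 + 30/31) = sqrt(-1527836/31) = 2*I*sqrt(11840729)/31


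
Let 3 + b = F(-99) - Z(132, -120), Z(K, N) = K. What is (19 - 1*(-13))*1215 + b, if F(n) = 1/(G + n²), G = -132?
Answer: 374625406/9669 ≈ 38745.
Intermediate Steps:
F(n) = 1/(-132 + n²)
b = -1305314/9669 (b = -3 + (1/(-132 + (-99)²) - 1*132) = -3 + (1/(-132 + 9801) - 132) = -3 + (1/9669 - 132) = -3 - 1276307/9669 = -1305314/9669 ≈ -135.00)
(19 - 1*(-13))*1215 + b = (19 - 1*(-13))*1215 - 1305314/9669 = (19 + 13)*1215 - 1305314/9669 = 32*1215 - 1305314/9669 = 38880 - 1305314/9669 = 374625406/9669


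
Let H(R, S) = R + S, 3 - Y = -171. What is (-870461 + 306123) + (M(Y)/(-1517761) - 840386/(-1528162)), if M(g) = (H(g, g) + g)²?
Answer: -654458027708635989/1159692342641 ≈ -5.6434e+5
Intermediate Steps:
Y = 174 (Y = 3 - 1*(-171) = 3 + 171 = 174)
M(g) = 9*g² (M(g) = ((g + g) + g)² = (2*g + g)² = (3*g)² = 9*g²)
(-870461 + 306123) + (M(Y)/(-1517761) - 840386/(-1528162)) = (-870461 + 306123) + ((9*174²)/(-1517761) - 840386/(-1528162)) = -564338 + ((9*30276)*(-1/1517761) - 840386*(-1/1528162)) = -564338 + (272484*(-1/1517761) + 420193/764081) = -564338 + (-272484/1517761 + 420193/764081) = -564338 + 429552700669/1159692342641 = -654458027708635989/1159692342641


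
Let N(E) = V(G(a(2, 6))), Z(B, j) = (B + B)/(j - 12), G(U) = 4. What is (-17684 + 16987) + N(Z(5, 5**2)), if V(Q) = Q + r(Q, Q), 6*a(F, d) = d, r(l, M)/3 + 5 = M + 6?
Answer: -678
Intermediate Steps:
r(l, M) = 3 + 3*M (r(l, M) = -15 + 3*(M + 6) = -15 + 3*(6 + M) = -15 + (18 + 3*M) = 3 + 3*M)
a(F, d) = d/6
Z(B, j) = 2*B/(-12 + j) (Z(B, j) = (2*B)/(-12 + j) = 2*B/(-12 + j))
V(Q) = 3 + 4*Q (V(Q) = Q + (3 + 3*Q) = 3 + 4*Q)
N(E) = 19 (N(E) = 3 + 4*4 = 3 + 16 = 19)
(-17684 + 16987) + N(Z(5, 5**2)) = (-17684 + 16987) + 19 = -697 + 19 = -678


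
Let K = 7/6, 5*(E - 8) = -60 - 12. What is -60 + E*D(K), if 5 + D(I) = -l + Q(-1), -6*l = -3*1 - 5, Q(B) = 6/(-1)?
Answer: 284/15 ≈ 18.933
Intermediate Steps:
Q(B) = -6 (Q(B) = 6*(-1) = -6)
E = -32/5 (E = 8 + (-60 - 12)/5 = 8 + (⅕)*(-72) = 8 - 72/5 = -32/5 ≈ -6.4000)
l = 4/3 (l = -(-3*1 - 5)/6 = -(-3 - 5)/6 = -⅙*(-8) = 4/3 ≈ 1.3333)
K = 7/6 (K = 7*(⅙) = 7/6 ≈ 1.1667)
D(I) = -37/3 (D(I) = -5 + (-1*4/3 - 6) = -5 + (-4/3 - 6) = -5 - 22/3 = -37/3)
-60 + E*D(K) = -60 - 32/5*(-37/3) = -60 + 1184/15 = 284/15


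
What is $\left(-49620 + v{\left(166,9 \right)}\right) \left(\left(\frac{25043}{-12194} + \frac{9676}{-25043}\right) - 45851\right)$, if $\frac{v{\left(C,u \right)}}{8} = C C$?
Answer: $- \frac{170858066899819070}{21812453} \approx -7.8331 \cdot 10^{9}$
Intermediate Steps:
$v{\left(C,u \right)} = 8 C^{2}$ ($v{\left(C,u \right)} = 8 C C = 8 C^{2}$)
$\left(-49620 + v{\left(166,9 \right)}\right) \left(\left(\frac{25043}{-12194} + \frac{9676}{-25043}\right) - 45851\right) = \left(-49620 + 8 \cdot 166^{2}\right) \left(\left(\frac{25043}{-12194} + \frac{9676}{-25043}\right) - 45851\right) = \left(-49620 + 8 \cdot 27556\right) \left(\left(25043 \left(- \frac{1}{12194}\right) + 9676 \left(- \frac{1}{25043}\right)\right) - 45851\right) = \left(-49620 + 220448\right) \left(\left(- \frac{25043}{12194} - \frac{9676}{25043}\right) - 45851\right) = 170828 \left(- \frac{745140993}{305374342} - 45851\right) = 170828 \left(- \frac{14002464096035}{305374342}\right) = - \frac{170858066899819070}{21812453}$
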